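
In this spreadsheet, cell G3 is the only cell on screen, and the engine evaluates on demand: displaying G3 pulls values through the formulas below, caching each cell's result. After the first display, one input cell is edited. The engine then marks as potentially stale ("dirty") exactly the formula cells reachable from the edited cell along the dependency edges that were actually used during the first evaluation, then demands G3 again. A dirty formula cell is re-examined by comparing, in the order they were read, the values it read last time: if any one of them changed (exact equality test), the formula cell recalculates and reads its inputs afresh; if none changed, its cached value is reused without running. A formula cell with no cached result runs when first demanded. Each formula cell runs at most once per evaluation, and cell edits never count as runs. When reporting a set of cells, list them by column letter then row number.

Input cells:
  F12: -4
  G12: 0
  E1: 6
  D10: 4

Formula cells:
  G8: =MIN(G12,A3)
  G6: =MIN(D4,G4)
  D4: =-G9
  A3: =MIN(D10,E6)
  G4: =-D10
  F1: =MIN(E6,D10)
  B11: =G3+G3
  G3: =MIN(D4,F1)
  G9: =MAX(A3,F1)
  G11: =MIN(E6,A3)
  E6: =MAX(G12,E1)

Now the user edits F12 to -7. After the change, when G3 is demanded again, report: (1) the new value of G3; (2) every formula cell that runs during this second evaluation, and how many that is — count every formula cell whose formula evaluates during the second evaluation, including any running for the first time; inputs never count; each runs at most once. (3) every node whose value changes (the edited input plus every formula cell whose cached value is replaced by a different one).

Initial pass — values computed on the first demand:
  E6 = MAX(0, 6) = 6
  A3 = MIN(4, 6) = 4
  F1 = MIN(6, 4) = 4
  G9 = MAX(4, 4) = 4
  D4 = -(4) = -4
  G3 = MIN(-4, 4) = -4

Second demand — change propagation:
  no demanded computation ever read F12, so the edit dirties nothing and nothing runs.

The important point: nothing the output needs ever reads F12, so the edit is invisible to it.

G3 now evaluates to -4.
Run set: none (0 run).
Changed values: F12.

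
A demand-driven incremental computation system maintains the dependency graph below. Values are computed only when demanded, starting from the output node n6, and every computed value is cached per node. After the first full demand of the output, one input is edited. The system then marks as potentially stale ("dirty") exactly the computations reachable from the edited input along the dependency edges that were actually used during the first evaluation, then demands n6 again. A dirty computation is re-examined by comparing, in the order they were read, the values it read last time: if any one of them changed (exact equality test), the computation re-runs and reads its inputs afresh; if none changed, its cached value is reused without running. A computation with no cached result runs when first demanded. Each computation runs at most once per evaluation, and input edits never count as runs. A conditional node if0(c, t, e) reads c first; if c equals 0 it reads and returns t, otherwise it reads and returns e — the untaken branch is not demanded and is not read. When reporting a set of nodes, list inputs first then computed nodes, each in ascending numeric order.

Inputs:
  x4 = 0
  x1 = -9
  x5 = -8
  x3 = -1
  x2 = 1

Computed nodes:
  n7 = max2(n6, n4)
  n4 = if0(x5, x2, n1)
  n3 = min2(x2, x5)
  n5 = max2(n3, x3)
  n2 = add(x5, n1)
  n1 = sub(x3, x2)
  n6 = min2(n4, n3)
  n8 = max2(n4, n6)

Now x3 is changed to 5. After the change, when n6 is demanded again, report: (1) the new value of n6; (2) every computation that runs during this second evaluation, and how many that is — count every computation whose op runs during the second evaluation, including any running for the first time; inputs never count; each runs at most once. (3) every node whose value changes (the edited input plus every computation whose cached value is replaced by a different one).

New value of n6: -8.
Computations that run: n1, n4, n6 — 3 in total.
Values that change: x3, n1, n4.

First evaluation (everything demanded from the output):
  n1 = sub(-1, 1) = -2
  n3 = min2(1, -8) = -8
  n4 = if0(x5=-8 -> else branch n1) = -2
  n6 = min2(-2, -8) = -8

Propagation after the edit:
  n1: runs — x3 -1->5; result 4.
  n4: runs — n1 -2->4; result 4.
  n6: runs — n4 -2->4; result -8 (same value as before).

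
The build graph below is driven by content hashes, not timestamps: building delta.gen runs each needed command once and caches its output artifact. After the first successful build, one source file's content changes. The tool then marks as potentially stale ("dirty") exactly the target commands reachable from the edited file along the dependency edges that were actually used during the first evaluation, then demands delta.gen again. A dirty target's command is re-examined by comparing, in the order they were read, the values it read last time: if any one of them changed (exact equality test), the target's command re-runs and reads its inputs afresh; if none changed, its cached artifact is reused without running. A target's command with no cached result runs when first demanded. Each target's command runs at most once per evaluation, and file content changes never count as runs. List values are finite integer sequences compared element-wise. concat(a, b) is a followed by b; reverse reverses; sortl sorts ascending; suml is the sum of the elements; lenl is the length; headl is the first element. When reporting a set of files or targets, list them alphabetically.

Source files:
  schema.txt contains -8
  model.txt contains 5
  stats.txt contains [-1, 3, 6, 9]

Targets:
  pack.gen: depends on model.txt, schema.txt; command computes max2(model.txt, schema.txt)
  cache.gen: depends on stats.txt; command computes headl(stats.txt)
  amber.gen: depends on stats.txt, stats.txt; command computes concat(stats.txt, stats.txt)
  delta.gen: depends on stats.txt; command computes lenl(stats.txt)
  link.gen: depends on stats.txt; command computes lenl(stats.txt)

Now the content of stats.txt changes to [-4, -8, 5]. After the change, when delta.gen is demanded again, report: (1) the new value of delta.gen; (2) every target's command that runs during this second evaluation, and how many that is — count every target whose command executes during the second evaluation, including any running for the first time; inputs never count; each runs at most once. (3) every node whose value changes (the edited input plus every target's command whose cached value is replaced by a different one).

delta.gen now evaluates to 3.
Run set: delta.gen (1 run).
Changed values: delta.gen, stats.txt.

Initial pass — values computed on the first demand:
  delta.gen = lenl([-1, 3, 6, 9]) = 4

Second demand — change propagation:
  delta.gen: re-runs because stats.txt [-1, 3, 6, 9]->[-4, -8, 5]; new result 3.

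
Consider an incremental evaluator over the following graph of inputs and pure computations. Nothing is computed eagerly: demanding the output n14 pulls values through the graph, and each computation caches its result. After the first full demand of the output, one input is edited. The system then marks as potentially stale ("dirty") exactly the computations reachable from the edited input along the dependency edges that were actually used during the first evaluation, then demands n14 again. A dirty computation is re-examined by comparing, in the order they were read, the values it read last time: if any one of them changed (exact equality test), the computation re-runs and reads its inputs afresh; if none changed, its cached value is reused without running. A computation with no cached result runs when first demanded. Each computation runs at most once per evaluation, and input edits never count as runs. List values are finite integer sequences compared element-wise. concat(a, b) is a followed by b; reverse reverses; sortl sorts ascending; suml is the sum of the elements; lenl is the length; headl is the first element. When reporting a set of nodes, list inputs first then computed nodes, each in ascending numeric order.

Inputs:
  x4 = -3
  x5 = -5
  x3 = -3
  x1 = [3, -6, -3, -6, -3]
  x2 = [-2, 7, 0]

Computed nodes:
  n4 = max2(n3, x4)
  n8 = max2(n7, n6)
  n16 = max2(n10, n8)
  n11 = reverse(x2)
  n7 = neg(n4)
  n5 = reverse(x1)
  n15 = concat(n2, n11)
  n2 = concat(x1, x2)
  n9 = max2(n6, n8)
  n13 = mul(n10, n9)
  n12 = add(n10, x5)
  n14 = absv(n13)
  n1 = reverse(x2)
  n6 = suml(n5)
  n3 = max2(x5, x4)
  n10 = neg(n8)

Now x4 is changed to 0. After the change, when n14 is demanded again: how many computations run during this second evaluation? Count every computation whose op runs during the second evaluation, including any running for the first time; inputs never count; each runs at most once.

Initial pass — values computed on the first demand:
  n3 = max2(-5, -3) = -3
  n4 = max2(-3, -3) = -3
  n5 = reverse([3, -6, -3, -6, -3]) = [-3, -6, -3, -6, 3]
  n6 = suml([-3, -6, -3, -6, 3]) = -15
  n7 = neg(-3) = 3
  n8 = max2(3, -15) = 3
  n9 = max2(-15, 3) = 3
  n10 = neg(3) = -3
  n13 = mul(-3, 3) = -9
  n14 = absv(-9) = 9

Second demand — change propagation:
  n3: re-runs because x4 -3->0; new result 0.
  n4: re-runs because n3 -3->0; x4 -3->0; new result 0.
  n7: re-runs because n4 -3->0; new result 0.
  n8: re-runs because n7 3->0; new result 0.
  n9: re-runs because n8 3->0; new result 0.
  n10: re-runs because n8 3->0; new result 0.
  n13: re-runs because n10 -3->0; n9 3->0; new result 0.
  n14: re-runs because n13 -9->0; new result 0.

Run set: n3, n4, n7, n8, n9, n10, n13, n14 (8 run).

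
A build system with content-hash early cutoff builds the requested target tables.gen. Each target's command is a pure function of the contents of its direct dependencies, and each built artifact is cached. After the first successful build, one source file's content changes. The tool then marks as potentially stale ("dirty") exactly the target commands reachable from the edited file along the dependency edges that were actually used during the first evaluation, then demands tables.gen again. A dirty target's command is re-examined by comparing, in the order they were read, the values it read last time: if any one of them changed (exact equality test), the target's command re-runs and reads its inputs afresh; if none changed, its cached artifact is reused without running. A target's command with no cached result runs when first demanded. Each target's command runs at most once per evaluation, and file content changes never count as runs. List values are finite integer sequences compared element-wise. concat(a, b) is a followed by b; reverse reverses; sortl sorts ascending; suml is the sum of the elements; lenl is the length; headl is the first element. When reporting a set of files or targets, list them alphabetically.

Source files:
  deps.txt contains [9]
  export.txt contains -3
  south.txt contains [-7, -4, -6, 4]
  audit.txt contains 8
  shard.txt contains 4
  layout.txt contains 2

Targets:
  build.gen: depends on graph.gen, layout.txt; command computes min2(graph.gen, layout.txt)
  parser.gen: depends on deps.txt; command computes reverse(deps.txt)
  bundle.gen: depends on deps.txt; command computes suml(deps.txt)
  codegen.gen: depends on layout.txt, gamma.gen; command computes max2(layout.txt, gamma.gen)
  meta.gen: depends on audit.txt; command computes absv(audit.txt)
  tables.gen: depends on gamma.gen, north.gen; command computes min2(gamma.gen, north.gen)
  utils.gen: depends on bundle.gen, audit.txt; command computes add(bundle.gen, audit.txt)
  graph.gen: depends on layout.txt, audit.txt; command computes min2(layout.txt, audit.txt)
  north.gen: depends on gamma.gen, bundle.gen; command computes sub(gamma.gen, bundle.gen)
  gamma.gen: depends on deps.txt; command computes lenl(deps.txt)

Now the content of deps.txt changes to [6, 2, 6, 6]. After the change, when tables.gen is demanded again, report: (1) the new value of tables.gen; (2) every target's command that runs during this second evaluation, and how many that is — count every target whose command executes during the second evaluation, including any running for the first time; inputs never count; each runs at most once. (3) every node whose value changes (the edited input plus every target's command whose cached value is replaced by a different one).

New value of tables.gen: -16.
Target commands that run: bundle.gen, gamma.gen, north.gen, tables.gen — 4 in total.
Values that change: bundle.gen, deps.txt, gamma.gen, north.gen, tables.gen.

First evaluation (everything demanded from the output):
  bundle.gen = suml([9]) = 9
  gamma.gen = lenl([9]) = 1
  north.gen = sub(1, 9) = -8
  tables.gen = min2(1, -8) = -8

Propagation after the edit:
  bundle.gen: runs — deps.txt [9]->[6, 2, 6, 6]; result 20.
  gamma.gen: runs — deps.txt [9]->[6, 2, 6, 6]; result 4.
  north.gen: runs — gamma.gen 1->4; bundle.gen 9->20; result -16.
  tables.gen: runs — gamma.gen 1->4; north.gen -8->-16; result -16.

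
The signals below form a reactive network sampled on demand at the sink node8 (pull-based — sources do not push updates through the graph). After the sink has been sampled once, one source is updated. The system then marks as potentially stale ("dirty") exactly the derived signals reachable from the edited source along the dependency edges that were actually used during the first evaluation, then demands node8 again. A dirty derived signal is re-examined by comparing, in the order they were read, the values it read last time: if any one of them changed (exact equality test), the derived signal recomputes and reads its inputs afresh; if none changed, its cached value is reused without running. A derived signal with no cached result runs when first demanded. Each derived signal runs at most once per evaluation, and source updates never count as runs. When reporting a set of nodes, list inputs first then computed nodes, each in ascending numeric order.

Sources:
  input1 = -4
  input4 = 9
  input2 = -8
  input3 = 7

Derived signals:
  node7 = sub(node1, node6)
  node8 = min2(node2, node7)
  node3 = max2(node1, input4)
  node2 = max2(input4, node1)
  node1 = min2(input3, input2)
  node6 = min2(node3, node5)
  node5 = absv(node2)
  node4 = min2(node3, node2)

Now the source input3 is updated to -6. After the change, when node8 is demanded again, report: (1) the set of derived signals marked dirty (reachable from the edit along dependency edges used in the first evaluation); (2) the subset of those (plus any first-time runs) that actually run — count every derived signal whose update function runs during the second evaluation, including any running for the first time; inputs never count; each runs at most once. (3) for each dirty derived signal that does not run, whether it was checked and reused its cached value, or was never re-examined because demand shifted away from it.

Initial pass — values computed on the first demand:
  node1 = min2(7, -8) = -8
  node2 = max2(9, -8) = 9
  node3 = max2(-8, 9) = 9
  node5 = absv(9) = 9
  node6 = min2(9, 9) = 9
  node7 = sub(-8, 9) = -17
  node8 = min2(9, -17) = -17

Second demand — change propagation:
  node1: re-runs because input3 7->-6; new result -8 (unchanged).
  node2: re-examined; everything it read last time is the same (input4 unchanged, node1 unchanged) — cache 9 kept, no run.
  node3: re-examined; everything it read last time is the same (node1 unchanged, input4 unchanged) — cache 9 kept, no run.
  node5: re-examined; everything it read last time is the same (node2 unchanged) — cache 9 kept, no run.
  node6: re-examined; everything it read last time is the same (node3 unchanged, node5 unchanged) — cache 9 kept, no run.
  node7: re-examined; everything it read last time is the same (node1 unchanged, node6 unchanged) — cache -17 kept, no run.
  node8: re-examined; everything it read last time is the same (node2 unchanged, node7 unchanged) — cache -17 kept, no run.

The important point: node1 recomputes to an identical value, and the output ends up unchanged.

Dirty set: node1, node2, node3, node5, node6, node7, node8.
Run set: node1 (1 run).
Re-examined without running (cache reused): node2, node3, node5, node6, node7, node8.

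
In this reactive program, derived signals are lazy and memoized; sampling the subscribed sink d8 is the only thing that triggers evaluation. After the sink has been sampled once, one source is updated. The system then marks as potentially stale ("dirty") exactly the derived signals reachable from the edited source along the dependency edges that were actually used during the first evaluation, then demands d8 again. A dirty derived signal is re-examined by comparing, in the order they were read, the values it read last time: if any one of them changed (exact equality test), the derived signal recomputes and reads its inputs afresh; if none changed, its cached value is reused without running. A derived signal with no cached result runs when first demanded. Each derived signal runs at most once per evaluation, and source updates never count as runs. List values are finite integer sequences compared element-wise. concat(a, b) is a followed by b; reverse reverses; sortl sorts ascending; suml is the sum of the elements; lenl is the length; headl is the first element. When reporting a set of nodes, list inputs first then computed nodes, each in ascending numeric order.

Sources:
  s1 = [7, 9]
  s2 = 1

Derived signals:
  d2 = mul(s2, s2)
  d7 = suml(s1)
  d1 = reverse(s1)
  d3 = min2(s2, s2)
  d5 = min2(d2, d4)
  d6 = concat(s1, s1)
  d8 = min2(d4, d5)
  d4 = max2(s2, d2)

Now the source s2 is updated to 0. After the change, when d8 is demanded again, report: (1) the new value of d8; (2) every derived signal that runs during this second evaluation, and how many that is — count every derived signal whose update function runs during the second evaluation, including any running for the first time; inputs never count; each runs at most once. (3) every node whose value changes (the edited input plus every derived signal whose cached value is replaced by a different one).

First demand of the output computes:
  d2 = mul(1, 1) = 1
  d4 = max2(1, 1) = 1
  d5 = min2(1, 1) = 1
  d8 = min2(1, 1) = 1

After the edit, cleaning proceeds:
  d2: a read changed (s2 1->0; s2 1->0) — executes, giving 0.
  d4: a read changed (s2 1->0; d2 1->0) — executes, giving 0.
  d5: a read changed (d2 1->0; d4 1->0) — executes, giving 0.
  d8: a read changed (d4 1->0; d5 1->0) — executes, giving 0.

Demanding d8 again yields 0.
4 derived signals run: d2, d4, d5, d8.
The nodes whose values change: s2, d2, d4, d5, d8.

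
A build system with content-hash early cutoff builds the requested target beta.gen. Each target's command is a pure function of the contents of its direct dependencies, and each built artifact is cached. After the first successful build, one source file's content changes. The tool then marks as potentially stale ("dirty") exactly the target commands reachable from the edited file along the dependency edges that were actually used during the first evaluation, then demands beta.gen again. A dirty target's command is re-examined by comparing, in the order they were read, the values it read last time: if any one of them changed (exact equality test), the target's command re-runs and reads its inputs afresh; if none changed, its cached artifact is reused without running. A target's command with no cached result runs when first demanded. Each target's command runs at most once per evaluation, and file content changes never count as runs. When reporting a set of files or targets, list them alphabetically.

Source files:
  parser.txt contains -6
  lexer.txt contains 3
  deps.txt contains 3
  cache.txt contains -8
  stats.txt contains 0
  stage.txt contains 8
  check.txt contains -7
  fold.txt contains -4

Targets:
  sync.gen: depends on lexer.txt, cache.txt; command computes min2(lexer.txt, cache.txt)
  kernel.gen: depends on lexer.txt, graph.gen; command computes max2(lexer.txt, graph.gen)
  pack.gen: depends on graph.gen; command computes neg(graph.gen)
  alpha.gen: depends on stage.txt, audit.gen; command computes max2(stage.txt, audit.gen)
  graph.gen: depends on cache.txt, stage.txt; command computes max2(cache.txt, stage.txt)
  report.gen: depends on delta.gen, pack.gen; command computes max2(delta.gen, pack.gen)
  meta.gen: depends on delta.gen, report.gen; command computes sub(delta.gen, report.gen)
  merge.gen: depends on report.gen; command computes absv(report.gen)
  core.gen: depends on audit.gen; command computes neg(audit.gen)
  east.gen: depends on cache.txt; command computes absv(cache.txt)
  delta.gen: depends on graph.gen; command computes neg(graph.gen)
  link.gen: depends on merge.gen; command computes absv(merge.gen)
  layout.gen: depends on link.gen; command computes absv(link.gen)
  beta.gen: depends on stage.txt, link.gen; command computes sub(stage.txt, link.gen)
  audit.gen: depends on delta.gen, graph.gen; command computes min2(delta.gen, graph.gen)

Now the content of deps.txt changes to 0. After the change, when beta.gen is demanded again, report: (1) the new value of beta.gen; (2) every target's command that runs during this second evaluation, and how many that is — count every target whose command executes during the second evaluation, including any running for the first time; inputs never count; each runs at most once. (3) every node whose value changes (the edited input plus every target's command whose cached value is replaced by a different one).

First evaluation (everything demanded from the output):
  graph.gen = max2(-8, 8) = 8
  delta.gen = neg(8) = -8
  pack.gen = neg(8) = -8
  report.gen = max2(-8, -8) = -8
  merge.gen = absv(-8) = 8
  link.gen = absv(8) = 8
  beta.gen = sub(8, 8) = 0

Propagation after the edit:
  deps.txt feeds no computation that the output demands — nothing is marked dirty and nothing runs.

Key observation: deps.txt is never demanded by the output, so the edit triggers no recomputation at all.

New value of beta.gen: 0.
Target commands that run: none — 0 in total.
Values that change: deps.txt.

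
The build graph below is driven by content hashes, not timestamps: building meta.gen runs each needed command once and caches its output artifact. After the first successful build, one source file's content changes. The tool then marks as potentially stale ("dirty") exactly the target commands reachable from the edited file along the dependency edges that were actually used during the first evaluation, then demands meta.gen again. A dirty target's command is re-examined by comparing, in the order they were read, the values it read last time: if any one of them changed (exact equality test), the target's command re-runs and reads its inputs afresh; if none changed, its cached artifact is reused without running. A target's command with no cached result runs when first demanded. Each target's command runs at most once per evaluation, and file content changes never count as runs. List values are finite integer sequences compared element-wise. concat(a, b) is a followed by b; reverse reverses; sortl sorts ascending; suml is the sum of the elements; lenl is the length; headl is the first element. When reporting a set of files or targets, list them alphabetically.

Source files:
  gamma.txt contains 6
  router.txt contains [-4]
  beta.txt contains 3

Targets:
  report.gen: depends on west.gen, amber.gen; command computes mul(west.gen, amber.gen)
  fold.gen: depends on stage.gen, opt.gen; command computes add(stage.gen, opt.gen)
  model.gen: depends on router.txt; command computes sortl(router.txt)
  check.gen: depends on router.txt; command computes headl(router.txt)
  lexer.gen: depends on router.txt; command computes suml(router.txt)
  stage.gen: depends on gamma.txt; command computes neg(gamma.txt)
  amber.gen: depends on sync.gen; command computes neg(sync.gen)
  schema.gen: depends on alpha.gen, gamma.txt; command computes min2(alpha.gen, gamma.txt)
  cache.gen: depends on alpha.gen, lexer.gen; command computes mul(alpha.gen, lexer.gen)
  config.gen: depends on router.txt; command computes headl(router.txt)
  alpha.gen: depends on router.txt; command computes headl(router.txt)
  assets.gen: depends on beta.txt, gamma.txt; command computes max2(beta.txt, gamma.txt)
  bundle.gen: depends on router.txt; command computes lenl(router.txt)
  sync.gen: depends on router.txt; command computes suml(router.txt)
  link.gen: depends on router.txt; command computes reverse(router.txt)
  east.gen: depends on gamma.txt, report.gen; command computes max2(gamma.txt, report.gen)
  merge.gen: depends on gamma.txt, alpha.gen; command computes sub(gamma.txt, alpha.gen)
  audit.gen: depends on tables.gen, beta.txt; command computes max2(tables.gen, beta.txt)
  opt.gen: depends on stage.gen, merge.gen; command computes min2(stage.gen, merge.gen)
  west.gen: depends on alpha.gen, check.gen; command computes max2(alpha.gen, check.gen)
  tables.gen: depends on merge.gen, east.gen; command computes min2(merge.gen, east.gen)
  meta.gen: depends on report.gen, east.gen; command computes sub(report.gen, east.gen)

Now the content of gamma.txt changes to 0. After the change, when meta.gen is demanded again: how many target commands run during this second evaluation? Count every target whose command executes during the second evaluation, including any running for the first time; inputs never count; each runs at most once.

Run set: east.gen, meta.gen (2 run).

Initial pass — values computed on the first demand:
  alpha.gen = headl([-4]) = -4
  check.gen = headl([-4]) = -4
  sync.gen = suml([-4]) = -4
  amber.gen = neg(-4) = 4
  west.gen = max2(-4, -4) = -4
  report.gen = mul(-4, 4) = -16
  east.gen = max2(6, -16) = 6
  meta.gen = sub(-16, 6) = -22

Second demand — change propagation:
  east.gen: re-runs because gamma.txt 6->0; new result 0.
  meta.gen: re-runs because east.gen 6->0; new result -16.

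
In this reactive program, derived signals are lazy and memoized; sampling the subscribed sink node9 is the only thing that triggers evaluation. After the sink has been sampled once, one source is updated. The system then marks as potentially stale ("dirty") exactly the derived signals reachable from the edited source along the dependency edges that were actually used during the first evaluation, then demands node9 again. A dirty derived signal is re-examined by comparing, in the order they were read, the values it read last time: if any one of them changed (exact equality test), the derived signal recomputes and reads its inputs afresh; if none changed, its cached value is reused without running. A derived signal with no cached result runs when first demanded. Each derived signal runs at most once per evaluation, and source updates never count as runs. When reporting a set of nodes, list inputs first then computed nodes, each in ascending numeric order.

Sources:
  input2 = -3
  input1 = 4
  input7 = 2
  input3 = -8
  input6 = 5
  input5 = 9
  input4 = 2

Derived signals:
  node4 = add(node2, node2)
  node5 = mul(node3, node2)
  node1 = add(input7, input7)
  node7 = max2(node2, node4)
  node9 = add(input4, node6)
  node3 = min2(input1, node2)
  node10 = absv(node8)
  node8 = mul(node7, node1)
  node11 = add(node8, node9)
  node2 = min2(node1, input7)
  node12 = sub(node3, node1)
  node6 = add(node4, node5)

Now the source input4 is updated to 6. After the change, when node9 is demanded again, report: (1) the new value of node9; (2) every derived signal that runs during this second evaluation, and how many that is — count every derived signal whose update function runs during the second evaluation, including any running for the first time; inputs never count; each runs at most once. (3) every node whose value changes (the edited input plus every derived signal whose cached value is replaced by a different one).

Demanding node9 again yields 14.
1 derived signals run: node9.
The nodes whose values change: input4, node9.

First demand of the output computes:
  node1 = add(2, 2) = 4
  node2 = min2(4, 2) = 2
  node3 = min2(4, 2) = 2
  node4 = add(2, 2) = 4
  node5 = mul(2, 2) = 4
  node6 = add(4, 4) = 8
  node9 = add(2, 8) = 10

After the edit, cleaning proceeds:
  node9: a read changed (input4 2->6) — executes, giving 14.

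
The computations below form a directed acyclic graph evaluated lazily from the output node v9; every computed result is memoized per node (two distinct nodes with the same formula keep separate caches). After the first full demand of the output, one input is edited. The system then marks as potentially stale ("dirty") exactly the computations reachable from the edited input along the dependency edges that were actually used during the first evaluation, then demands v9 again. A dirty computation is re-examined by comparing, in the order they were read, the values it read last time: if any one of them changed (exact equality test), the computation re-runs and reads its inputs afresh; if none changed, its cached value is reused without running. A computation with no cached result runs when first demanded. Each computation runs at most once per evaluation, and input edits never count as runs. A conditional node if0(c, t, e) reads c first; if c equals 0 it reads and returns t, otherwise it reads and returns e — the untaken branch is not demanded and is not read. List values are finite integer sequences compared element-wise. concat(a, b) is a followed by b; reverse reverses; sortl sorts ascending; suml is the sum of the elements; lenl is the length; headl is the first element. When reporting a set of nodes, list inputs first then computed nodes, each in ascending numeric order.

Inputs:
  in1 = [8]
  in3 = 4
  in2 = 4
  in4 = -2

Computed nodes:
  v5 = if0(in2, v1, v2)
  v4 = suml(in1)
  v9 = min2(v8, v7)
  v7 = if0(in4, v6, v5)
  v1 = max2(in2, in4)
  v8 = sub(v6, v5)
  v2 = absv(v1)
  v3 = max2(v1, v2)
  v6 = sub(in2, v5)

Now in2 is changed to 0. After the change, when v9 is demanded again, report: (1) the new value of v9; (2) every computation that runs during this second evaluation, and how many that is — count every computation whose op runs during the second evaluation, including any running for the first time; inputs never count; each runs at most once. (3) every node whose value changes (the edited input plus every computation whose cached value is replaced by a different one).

First demand of the output computes:
  v1 = max2(4, -2) = 4
  v2 = absv(4) = 4
  v5 = if0(in2=4 -> else branch v2) = 4
  v6 = sub(4, 4) = 0
  v7 = if0(in4=-2 -> else branch v5) = 4
  v8 = sub(0, 4) = -4
  v9 = min2(-4, 4) = -4

After the edit, cleaning proceeds:
  v1: a read changed (in2 4->0) — executes, giving 0.
  v2: stays stale; no demand reaches it after the flip.
  v5: a read changed (in2 4->0) — executes, giving 0.
  v6: a read changed (in2 4->0; v5 4->0) — executes, giving 0 — identical to its old value.
  v7: a read changed (v5 4->0) — executes, giving 0.
  v8: a read changed (v5 4->0) — executes, giving 0.
  v9: a read changed (v8 -4->0; v7 4->0) — executes, giving 0.

Note the branch switch — demand abandons v2, which is never re-examined.

Demanding v9 again yields 0.
6 computations run: v1, v5, v6, v7, v8, v9.
The nodes whose values change: in2, v1, v5, v7, v8, v9.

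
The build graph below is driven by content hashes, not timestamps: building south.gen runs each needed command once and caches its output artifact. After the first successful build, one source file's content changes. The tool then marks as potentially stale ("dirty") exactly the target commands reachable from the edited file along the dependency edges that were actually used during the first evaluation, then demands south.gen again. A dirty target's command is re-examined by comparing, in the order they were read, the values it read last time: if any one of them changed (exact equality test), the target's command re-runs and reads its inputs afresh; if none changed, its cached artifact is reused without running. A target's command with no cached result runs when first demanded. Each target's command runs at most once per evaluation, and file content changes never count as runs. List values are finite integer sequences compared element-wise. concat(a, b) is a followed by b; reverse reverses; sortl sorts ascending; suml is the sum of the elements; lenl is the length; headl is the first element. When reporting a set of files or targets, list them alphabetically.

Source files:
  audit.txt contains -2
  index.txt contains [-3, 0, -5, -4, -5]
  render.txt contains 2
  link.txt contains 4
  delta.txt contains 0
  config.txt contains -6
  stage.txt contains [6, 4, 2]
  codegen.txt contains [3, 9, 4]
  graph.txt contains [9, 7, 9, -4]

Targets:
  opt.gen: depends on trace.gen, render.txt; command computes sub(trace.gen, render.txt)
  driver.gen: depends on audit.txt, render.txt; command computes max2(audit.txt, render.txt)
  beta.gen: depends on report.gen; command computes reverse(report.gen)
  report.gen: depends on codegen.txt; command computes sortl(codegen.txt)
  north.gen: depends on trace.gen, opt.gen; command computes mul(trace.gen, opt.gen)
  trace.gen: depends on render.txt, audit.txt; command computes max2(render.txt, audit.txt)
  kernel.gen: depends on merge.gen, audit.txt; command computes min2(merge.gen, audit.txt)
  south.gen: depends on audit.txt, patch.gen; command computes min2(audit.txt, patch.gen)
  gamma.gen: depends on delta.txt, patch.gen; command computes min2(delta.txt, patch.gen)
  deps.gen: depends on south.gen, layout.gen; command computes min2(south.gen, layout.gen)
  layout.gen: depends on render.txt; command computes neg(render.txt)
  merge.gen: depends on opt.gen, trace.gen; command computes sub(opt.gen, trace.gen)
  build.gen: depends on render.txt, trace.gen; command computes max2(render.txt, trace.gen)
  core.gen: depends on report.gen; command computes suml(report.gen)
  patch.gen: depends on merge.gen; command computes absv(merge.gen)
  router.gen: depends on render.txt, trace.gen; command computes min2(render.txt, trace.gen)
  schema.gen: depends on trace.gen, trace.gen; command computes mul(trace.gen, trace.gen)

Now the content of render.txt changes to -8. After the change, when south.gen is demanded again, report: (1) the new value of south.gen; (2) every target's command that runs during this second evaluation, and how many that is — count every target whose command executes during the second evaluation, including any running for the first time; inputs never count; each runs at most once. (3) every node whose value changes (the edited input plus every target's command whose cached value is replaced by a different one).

Initial pass — values computed on the first demand:
  trace.gen = max2(2, -2) = 2
  opt.gen = sub(2, 2) = 0
  merge.gen = sub(0, 2) = -2
  patch.gen = absv(-2) = 2
  south.gen = min2(-2, 2) = -2

Second demand — change propagation:
  trace.gen: re-runs because render.txt 2->-8; new result -2.
  opt.gen: re-runs because trace.gen 2->-2; render.txt 2->-8; new result 6.
  merge.gen: re-runs because opt.gen 0->6; trace.gen 2->-2; new result 8.
  patch.gen: re-runs because merge.gen -2->8; new result 8.
  south.gen: re-runs because patch.gen 2->8; new result -2 (unchanged).

south.gen now evaluates to -2.
Run set: merge.gen, opt.gen, patch.gen, south.gen, trace.gen (5 run).
Changed values: merge.gen, opt.gen, patch.gen, render.txt, trace.gen.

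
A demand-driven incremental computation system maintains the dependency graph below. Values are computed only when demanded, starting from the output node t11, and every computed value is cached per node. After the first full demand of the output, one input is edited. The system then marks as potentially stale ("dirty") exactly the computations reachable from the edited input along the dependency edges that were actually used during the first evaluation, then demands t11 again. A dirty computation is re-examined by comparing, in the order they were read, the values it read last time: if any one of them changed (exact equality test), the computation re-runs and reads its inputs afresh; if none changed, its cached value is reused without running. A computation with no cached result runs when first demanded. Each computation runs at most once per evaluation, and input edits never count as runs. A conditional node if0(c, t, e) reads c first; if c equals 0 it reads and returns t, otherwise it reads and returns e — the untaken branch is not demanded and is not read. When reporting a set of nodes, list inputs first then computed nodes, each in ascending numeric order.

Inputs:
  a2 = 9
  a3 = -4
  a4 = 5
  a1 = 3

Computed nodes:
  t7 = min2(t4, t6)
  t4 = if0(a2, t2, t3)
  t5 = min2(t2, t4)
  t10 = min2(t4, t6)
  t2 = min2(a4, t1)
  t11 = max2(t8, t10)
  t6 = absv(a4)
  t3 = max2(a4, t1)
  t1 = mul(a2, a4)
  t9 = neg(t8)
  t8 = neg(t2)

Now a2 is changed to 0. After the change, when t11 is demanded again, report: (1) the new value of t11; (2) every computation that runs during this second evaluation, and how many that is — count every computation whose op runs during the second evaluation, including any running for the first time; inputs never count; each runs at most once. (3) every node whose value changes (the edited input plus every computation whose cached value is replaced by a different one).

New value of t11: 0.
Computations that run: t1, t2, t4, t8, t10, t11 — 6 in total.
Values that change: a2, t1, t2, t4, t8, t10, t11.
Key observation: a condition flipped, so demand moved to the other branch — t3 is never re-examined.

First evaluation (everything demanded from the output):
  t1 = mul(9, 5) = 45
  t2 = min2(5, 45) = 5
  t3 = max2(5, 45) = 45
  t4 = if0(a2=9 -> else branch t3) = 45
  t6 = absv(5) = 5
  t8 = neg(5) = -5
  t10 = min2(45, 5) = 5
  t11 = max2(-5, 5) = 5

Propagation after the edit:
  t1: runs — a2 9->0; result 0.
  t2: runs — t1 45->0; result 0.
  t3: marked dirty but never re-examined — demand shifted away from it.
  t4: runs — a2 9->0; result 0.
  t8: runs — t2 5->0; result 0.
  t10: runs — t4 45->0; result 0.
  t11: runs — t8 -5->0; t10 5->0; result 0.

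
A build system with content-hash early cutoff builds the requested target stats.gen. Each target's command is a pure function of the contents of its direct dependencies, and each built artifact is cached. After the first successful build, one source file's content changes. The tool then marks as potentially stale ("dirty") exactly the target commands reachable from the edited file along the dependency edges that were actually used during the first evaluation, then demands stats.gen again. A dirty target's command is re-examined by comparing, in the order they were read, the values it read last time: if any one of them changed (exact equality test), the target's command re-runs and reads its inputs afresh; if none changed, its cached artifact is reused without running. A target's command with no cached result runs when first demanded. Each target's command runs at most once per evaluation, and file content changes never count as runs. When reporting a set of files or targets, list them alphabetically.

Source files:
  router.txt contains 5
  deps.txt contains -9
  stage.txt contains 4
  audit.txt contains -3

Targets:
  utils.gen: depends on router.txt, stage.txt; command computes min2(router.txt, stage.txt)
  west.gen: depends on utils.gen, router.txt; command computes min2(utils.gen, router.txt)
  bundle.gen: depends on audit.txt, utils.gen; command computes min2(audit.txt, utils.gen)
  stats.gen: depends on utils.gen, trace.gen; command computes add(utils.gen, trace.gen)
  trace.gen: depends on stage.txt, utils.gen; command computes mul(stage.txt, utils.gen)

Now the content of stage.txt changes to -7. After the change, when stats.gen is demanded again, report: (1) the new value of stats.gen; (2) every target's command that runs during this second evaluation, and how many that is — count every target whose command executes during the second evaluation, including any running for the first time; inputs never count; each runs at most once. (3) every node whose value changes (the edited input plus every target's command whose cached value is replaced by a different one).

New value of stats.gen: 42.
Target commands that run: stats.gen, trace.gen, utils.gen — 3 in total.
Values that change: stage.txt, stats.gen, trace.gen, utils.gen.

First evaluation (everything demanded from the output):
  utils.gen = min2(5, 4) = 4
  trace.gen = mul(4, 4) = 16
  stats.gen = add(4, 16) = 20

Propagation after the edit:
  utils.gen: runs — stage.txt 4->-7; result -7.
  trace.gen: runs — stage.txt 4->-7; utils.gen 4->-7; result 49.
  stats.gen: runs — utils.gen 4->-7; trace.gen 16->49; result 42.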